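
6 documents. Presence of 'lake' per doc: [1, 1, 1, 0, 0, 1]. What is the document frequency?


Checking each document for 'lake':
Doc 1: present
Doc 2: present
Doc 3: present
Doc 4: absent
Doc 5: absent
Doc 6: present
df = sum of presences = 1 + 1 + 1 + 0 + 0 + 1 = 4

4


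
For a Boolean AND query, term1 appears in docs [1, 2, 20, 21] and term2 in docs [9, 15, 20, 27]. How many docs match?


Boolean AND: find intersection of posting lists
term1 docs: [1, 2, 20, 21]
term2 docs: [9, 15, 20, 27]
Intersection: [20]
|intersection| = 1

1


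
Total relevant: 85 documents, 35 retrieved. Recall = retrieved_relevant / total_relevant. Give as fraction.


Recall = retrieved_relevant / total_relevant
= 35 / 85
= 35 / (35 + 50)
= 7/17

7/17


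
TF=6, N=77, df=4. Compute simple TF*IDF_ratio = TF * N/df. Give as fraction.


TF * (N/df)
= 6 * (77/4)
= 6 * 77/4
= 231/2

231/2


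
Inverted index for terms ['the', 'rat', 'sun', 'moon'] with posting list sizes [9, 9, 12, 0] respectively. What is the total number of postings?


Summing posting list sizes:
'the': 9 postings
'rat': 9 postings
'sun': 12 postings
'moon': 0 postings
Total = 9 + 9 + 12 + 0 = 30

30


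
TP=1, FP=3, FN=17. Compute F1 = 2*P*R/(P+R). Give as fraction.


F1 = 2 * P * R / (P + R)
P = TP/(TP+FP) = 1/4 = 1/4
R = TP/(TP+FN) = 1/18 = 1/18
2 * P * R = 2 * 1/4 * 1/18 = 1/36
P + R = 1/4 + 1/18 = 11/36
F1 = 1/36 / 11/36 = 1/11

1/11


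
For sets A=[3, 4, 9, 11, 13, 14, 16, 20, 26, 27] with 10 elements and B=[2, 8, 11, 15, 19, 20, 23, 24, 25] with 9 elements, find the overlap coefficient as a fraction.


A intersect B = [11, 20]
|A intersect B| = 2
min(|A|, |B|) = min(10, 9) = 9
Overlap = 2 / 9 = 2/9

2/9


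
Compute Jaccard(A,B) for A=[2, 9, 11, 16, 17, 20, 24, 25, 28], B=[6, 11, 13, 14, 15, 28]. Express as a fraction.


A intersect B = [11, 28]
|A intersect B| = 2
A union B = [2, 6, 9, 11, 13, 14, 15, 16, 17, 20, 24, 25, 28]
|A union B| = 13
Jaccard = 2/13 = 2/13

2/13


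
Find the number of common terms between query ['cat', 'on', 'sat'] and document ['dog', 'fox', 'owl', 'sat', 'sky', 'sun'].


Query terms: ['cat', 'on', 'sat']
Document terms: ['dog', 'fox', 'owl', 'sat', 'sky', 'sun']
Common terms: ['sat']
Overlap count = 1

1


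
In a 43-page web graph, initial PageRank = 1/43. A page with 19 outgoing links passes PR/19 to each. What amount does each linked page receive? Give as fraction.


Initial PR = 1/43 = 1/43
Outlinks = 19
Contribution per link = PR / outlinks
= 1/43 / 19
= 1/817

1/817


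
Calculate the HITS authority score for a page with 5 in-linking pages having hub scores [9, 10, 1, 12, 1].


Authority = sum of hub scores of in-linkers
In-link 1: hub score = 9
In-link 2: hub score = 10
In-link 3: hub score = 1
In-link 4: hub score = 12
In-link 5: hub score = 1
Authority = 9 + 10 + 1 + 12 + 1 = 33

33


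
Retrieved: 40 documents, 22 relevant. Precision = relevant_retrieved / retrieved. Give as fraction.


Precision = relevant_retrieved / total_retrieved
= 22 / 40
= 22 / (22 + 18)
= 11/20

11/20


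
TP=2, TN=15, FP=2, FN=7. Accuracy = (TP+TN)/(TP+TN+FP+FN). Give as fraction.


Accuracy = (TP + TN) / (TP + TN + FP + FN)
TP + TN = 2 + 15 = 17
Total = 2 + 15 + 2 + 7 = 26
Accuracy = 17 / 26 = 17/26

17/26


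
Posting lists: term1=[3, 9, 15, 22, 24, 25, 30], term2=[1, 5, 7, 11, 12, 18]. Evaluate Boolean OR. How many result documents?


Boolean OR: find union of posting lists
term1 docs: [3, 9, 15, 22, 24, 25, 30]
term2 docs: [1, 5, 7, 11, 12, 18]
Union: [1, 3, 5, 7, 9, 11, 12, 15, 18, 22, 24, 25, 30]
|union| = 13

13


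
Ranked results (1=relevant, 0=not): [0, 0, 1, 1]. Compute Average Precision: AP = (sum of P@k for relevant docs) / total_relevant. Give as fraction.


Computing P@k for each relevant position:
Position 1: not relevant
Position 2: not relevant
Position 3: relevant, P@3 = 1/3 = 1/3
Position 4: relevant, P@4 = 2/4 = 1/2
Sum of P@k = 1/3 + 1/2 = 5/6
AP = 5/6 / 2 = 5/12

5/12


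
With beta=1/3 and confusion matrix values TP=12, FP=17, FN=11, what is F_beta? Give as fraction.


P = TP/(TP+FP) = 12/29 = 12/29
R = TP/(TP+FN) = 12/23 = 12/23
beta^2 = 1/3^2 = 1/9
(1 + beta^2) = 10/9
Numerator = (1+beta^2)*P*R = 160/667
Denominator = beta^2*P + R = 4/87 + 12/23 = 1136/2001
F_beta = 30/71

30/71


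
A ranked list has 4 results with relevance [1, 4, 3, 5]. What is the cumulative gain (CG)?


Cumulative Gain = sum of relevance scores
Position 1: rel=1, running sum=1
Position 2: rel=4, running sum=5
Position 3: rel=3, running sum=8
Position 4: rel=5, running sum=13
CG = 13

13


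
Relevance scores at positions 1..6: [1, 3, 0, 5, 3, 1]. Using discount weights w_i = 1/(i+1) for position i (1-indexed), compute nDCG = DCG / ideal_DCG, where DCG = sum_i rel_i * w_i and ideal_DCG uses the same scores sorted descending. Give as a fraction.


Position discount weights w_i = 1/(i+1) for i=1..6:
Weights = [1/2, 1/3, 1/4, 1/5, 1/6, 1/7]
Actual relevance: [1, 3, 0, 5, 3, 1]
DCG = 1/2 + 3/3 + 0/4 + 5/5 + 3/6 + 1/7 = 22/7
Ideal relevance (sorted desc): [5, 3, 3, 1, 1, 0]
Ideal DCG = 5/2 + 3/3 + 3/4 + 1/5 + 1/6 + 0/7 = 277/60
nDCG = DCG / ideal_DCG = 22/7 / 277/60 = 1320/1939

1320/1939


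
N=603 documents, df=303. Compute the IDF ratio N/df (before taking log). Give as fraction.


IDF ratio = N / df
= 603 / 303
= 201/101

201/101


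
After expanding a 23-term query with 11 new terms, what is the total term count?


Original terms: 23
Expansion terms: 11
Total = 23 + 11 = 34

34


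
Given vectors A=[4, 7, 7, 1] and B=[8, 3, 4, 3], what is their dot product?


Dot product = sum of element-wise products
A[0]*B[0] = 4*8 = 32
A[1]*B[1] = 7*3 = 21
A[2]*B[2] = 7*4 = 28
A[3]*B[3] = 1*3 = 3
Sum = 32 + 21 + 28 + 3 = 84

84


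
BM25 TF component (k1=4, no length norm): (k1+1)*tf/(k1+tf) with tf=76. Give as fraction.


BM25 TF component = (k1+1)*tf / (k1+tf)
k1 = 4, tf = 76
Numerator = (4+1)*76 = 380
Denominator = 4 + 76 = 80
= 380/80 = 19/4

19/4


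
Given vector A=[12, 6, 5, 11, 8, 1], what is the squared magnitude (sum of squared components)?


|A|^2 = sum of squared components
A[0]^2 = 12^2 = 144
A[1]^2 = 6^2 = 36
A[2]^2 = 5^2 = 25
A[3]^2 = 11^2 = 121
A[4]^2 = 8^2 = 64
A[5]^2 = 1^2 = 1
Sum = 144 + 36 + 25 + 121 + 64 + 1 = 391

391


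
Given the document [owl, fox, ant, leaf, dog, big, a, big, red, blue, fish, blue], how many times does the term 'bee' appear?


Document has 12 words
Scanning for 'bee':
Term not found in document
Count = 0

0


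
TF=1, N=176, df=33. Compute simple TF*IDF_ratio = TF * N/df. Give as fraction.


TF * (N/df)
= 1 * (176/33)
= 1 * 16/3
= 16/3

16/3


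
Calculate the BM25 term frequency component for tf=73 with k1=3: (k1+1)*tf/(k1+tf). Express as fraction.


BM25 TF component = (k1+1)*tf / (k1+tf)
k1 = 3, tf = 73
Numerator = (3+1)*73 = 292
Denominator = 3 + 73 = 76
= 292/76 = 73/19

73/19


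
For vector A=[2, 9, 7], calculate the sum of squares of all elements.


|A|^2 = sum of squared components
A[0]^2 = 2^2 = 4
A[1]^2 = 9^2 = 81
A[2]^2 = 7^2 = 49
Sum = 4 + 81 + 49 = 134

134


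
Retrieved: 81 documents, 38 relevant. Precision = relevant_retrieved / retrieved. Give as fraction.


Precision = relevant_retrieved / total_retrieved
= 38 / 81
= 38 / (38 + 43)
= 38/81

38/81


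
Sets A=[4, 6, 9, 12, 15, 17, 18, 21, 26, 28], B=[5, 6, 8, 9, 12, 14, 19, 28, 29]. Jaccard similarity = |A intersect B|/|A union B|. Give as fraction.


A intersect B = [6, 9, 12, 28]
|A intersect B| = 4
A union B = [4, 5, 6, 8, 9, 12, 14, 15, 17, 18, 19, 21, 26, 28, 29]
|A union B| = 15
Jaccard = 4/15 = 4/15

4/15


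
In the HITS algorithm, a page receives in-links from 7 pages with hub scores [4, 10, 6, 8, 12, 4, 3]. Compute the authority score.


Authority = sum of hub scores of in-linkers
In-link 1: hub score = 4
In-link 2: hub score = 10
In-link 3: hub score = 6
In-link 4: hub score = 8
In-link 5: hub score = 12
In-link 6: hub score = 4
In-link 7: hub score = 3
Authority = 4 + 10 + 6 + 8 + 12 + 4 + 3 = 47

47


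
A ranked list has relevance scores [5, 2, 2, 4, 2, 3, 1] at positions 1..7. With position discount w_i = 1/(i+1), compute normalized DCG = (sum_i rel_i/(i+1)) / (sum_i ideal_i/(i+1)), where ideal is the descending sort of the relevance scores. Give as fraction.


Position discount weights w_i = 1/(i+1) for i=1..7:
Weights = [1/2, 1/3, 1/4, 1/5, 1/6, 1/7, 1/8]
Actual relevance: [5, 2, 2, 4, 2, 3, 1]
DCG = 5/2 + 2/3 + 2/4 + 4/5 + 2/6 + 3/7 + 1/8 = 1499/280
Ideal relevance (sorted desc): [5, 4, 3, 2, 2, 2, 1]
Ideal DCG = 5/2 + 4/3 + 3/4 + 2/5 + 2/6 + 2/7 + 1/8 = 4811/840
nDCG = DCG / ideal_DCG = 1499/280 / 4811/840 = 4497/4811

4497/4811


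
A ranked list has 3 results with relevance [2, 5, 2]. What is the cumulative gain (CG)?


Cumulative Gain = sum of relevance scores
Position 1: rel=2, running sum=2
Position 2: rel=5, running sum=7
Position 3: rel=2, running sum=9
CG = 9

9


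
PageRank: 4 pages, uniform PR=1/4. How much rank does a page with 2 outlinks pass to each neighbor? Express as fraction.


Initial PR = 1/4 = 1/4
Outlinks = 2
Contribution per link = PR / outlinks
= 1/4 / 2
= 1/8

1/8


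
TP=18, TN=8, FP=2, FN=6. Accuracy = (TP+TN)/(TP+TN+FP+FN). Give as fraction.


Accuracy = (TP + TN) / (TP + TN + FP + FN)
TP + TN = 18 + 8 = 26
Total = 18 + 8 + 2 + 6 = 34
Accuracy = 26 / 34 = 13/17

13/17


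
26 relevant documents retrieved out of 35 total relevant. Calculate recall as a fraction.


Recall = retrieved_relevant / total_relevant
= 26 / 35
= 26 / (26 + 9)
= 26/35

26/35


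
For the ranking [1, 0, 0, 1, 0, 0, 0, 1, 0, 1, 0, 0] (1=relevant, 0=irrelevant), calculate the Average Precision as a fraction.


Computing P@k for each relevant position:
Position 1: relevant, P@1 = 1/1 = 1
Position 2: not relevant
Position 3: not relevant
Position 4: relevant, P@4 = 2/4 = 1/2
Position 5: not relevant
Position 6: not relevant
Position 7: not relevant
Position 8: relevant, P@8 = 3/8 = 3/8
Position 9: not relevant
Position 10: relevant, P@10 = 4/10 = 2/5
Position 11: not relevant
Position 12: not relevant
Sum of P@k = 1 + 1/2 + 3/8 + 2/5 = 91/40
AP = 91/40 / 4 = 91/160

91/160


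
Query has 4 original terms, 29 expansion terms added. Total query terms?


Original terms: 4
Expansion terms: 29
Total = 4 + 29 = 33

33


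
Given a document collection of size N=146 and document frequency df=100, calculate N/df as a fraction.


IDF ratio = N / df
= 146 / 100
= 73/50

73/50


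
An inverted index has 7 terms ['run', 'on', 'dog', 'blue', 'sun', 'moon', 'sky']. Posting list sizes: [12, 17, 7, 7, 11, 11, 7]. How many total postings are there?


Summing posting list sizes:
'run': 12 postings
'on': 17 postings
'dog': 7 postings
'blue': 7 postings
'sun': 11 postings
'moon': 11 postings
'sky': 7 postings
Total = 12 + 17 + 7 + 7 + 11 + 11 + 7 = 72

72


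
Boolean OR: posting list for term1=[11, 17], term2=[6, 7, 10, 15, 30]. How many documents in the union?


Boolean OR: find union of posting lists
term1 docs: [11, 17]
term2 docs: [6, 7, 10, 15, 30]
Union: [6, 7, 10, 11, 15, 17, 30]
|union| = 7

7


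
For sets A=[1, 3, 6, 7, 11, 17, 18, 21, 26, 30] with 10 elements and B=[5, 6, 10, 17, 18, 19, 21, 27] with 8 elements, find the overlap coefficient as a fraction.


A intersect B = [6, 17, 18, 21]
|A intersect B| = 4
min(|A|, |B|) = min(10, 8) = 8
Overlap = 4 / 8 = 1/2

1/2


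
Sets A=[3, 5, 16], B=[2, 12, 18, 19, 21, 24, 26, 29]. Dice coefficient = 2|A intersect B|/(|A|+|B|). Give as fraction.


A intersect B = []
|A intersect B| = 0
|A| = 3, |B| = 8
Dice = 2*0 / (3+8)
= 0 / 11 = 0

0


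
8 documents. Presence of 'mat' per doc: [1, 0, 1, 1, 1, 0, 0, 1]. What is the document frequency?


Checking each document for 'mat':
Doc 1: present
Doc 2: absent
Doc 3: present
Doc 4: present
Doc 5: present
Doc 6: absent
Doc 7: absent
Doc 8: present
df = sum of presences = 1 + 0 + 1 + 1 + 1 + 0 + 0 + 1 = 5

5


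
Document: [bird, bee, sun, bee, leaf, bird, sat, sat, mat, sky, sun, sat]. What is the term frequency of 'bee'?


Document has 12 words
Scanning for 'bee':
Found at positions: [1, 3]
Count = 2

2


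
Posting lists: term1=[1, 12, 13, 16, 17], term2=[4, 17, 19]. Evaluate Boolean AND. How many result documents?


Boolean AND: find intersection of posting lists
term1 docs: [1, 12, 13, 16, 17]
term2 docs: [4, 17, 19]
Intersection: [17]
|intersection| = 1

1


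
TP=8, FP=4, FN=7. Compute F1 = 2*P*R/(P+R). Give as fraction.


F1 = 2 * P * R / (P + R)
P = TP/(TP+FP) = 8/12 = 2/3
R = TP/(TP+FN) = 8/15 = 8/15
2 * P * R = 2 * 2/3 * 8/15 = 32/45
P + R = 2/3 + 8/15 = 6/5
F1 = 32/45 / 6/5 = 16/27

16/27


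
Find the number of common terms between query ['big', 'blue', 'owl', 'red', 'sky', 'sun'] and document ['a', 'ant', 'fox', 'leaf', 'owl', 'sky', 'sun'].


Query terms: ['big', 'blue', 'owl', 'red', 'sky', 'sun']
Document terms: ['a', 'ant', 'fox', 'leaf', 'owl', 'sky', 'sun']
Common terms: ['owl', 'sky', 'sun']
Overlap count = 3

3


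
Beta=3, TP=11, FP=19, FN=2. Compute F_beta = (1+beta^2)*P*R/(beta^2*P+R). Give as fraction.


P = TP/(TP+FP) = 11/30 = 11/30
R = TP/(TP+FN) = 11/13 = 11/13
beta^2 = 3^2 = 9
(1 + beta^2) = 10
Numerator = (1+beta^2)*P*R = 121/39
Denominator = beta^2*P + R = 33/10 + 11/13 = 539/130
F_beta = 110/147

110/147


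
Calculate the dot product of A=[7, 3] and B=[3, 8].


Dot product = sum of element-wise products
A[0]*B[0] = 7*3 = 21
A[1]*B[1] = 3*8 = 24
Sum = 21 + 24 = 45

45


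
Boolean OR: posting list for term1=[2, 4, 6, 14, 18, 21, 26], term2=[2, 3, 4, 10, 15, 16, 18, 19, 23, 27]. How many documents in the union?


Boolean OR: find union of posting lists
term1 docs: [2, 4, 6, 14, 18, 21, 26]
term2 docs: [2, 3, 4, 10, 15, 16, 18, 19, 23, 27]
Union: [2, 3, 4, 6, 10, 14, 15, 16, 18, 19, 21, 23, 26, 27]
|union| = 14

14


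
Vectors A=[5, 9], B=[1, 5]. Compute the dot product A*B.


Dot product = sum of element-wise products
A[0]*B[0] = 5*1 = 5
A[1]*B[1] = 9*5 = 45
Sum = 5 + 45 = 50

50


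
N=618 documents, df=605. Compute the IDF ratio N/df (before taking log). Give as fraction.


IDF ratio = N / df
= 618 / 605
= 618/605

618/605


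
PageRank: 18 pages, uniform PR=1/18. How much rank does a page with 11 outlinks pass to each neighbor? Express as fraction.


Initial PR = 1/18 = 1/18
Outlinks = 11
Contribution per link = PR / outlinks
= 1/18 / 11
= 1/198

1/198


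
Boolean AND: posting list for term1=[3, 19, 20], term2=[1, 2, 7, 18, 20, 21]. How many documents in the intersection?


Boolean AND: find intersection of posting lists
term1 docs: [3, 19, 20]
term2 docs: [1, 2, 7, 18, 20, 21]
Intersection: [20]
|intersection| = 1

1


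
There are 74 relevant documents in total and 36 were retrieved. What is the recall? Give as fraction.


Recall = retrieved_relevant / total_relevant
= 36 / 74
= 36 / (36 + 38)
= 18/37

18/37


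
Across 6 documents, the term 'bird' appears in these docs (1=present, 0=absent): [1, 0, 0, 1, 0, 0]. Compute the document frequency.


Checking each document for 'bird':
Doc 1: present
Doc 2: absent
Doc 3: absent
Doc 4: present
Doc 5: absent
Doc 6: absent
df = sum of presences = 1 + 0 + 0 + 1 + 0 + 0 = 2

2


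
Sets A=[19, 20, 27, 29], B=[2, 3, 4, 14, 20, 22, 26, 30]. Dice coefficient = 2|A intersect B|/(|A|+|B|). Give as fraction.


A intersect B = [20]
|A intersect B| = 1
|A| = 4, |B| = 8
Dice = 2*1 / (4+8)
= 2 / 12 = 1/6

1/6


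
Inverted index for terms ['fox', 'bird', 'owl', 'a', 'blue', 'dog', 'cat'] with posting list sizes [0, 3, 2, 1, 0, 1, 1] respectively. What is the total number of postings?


Summing posting list sizes:
'fox': 0 postings
'bird': 3 postings
'owl': 2 postings
'a': 1 postings
'blue': 0 postings
'dog': 1 postings
'cat': 1 postings
Total = 0 + 3 + 2 + 1 + 0 + 1 + 1 = 8

8


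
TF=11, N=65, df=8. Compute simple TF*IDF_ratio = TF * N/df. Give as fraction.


TF * (N/df)
= 11 * (65/8)
= 11 * 65/8
= 715/8

715/8


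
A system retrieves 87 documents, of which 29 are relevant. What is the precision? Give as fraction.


Precision = relevant_retrieved / total_retrieved
= 29 / 87
= 29 / (29 + 58)
= 1/3

1/3


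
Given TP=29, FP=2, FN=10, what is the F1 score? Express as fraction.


F1 = 2 * P * R / (P + R)
P = TP/(TP+FP) = 29/31 = 29/31
R = TP/(TP+FN) = 29/39 = 29/39
2 * P * R = 2 * 29/31 * 29/39 = 1682/1209
P + R = 29/31 + 29/39 = 2030/1209
F1 = 1682/1209 / 2030/1209 = 29/35

29/35


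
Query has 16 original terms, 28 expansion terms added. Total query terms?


Original terms: 16
Expansion terms: 28
Total = 16 + 28 = 44

44


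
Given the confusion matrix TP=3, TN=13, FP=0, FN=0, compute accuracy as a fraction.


Accuracy = (TP + TN) / (TP + TN + FP + FN)
TP + TN = 3 + 13 = 16
Total = 3 + 13 + 0 + 0 = 16
Accuracy = 16 / 16 = 1

1


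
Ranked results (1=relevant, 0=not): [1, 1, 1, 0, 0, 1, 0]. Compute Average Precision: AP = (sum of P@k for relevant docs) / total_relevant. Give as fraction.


Computing P@k for each relevant position:
Position 1: relevant, P@1 = 1/1 = 1
Position 2: relevant, P@2 = 2/2 = 1
Position 3: relevant, P@3 = 3/3 = 1
Position 4: not relevant
Position 5: not relevant
Position 6: relevant, P@6 = 4/6 = 2/3
Position 7: not relevant
Sum of P@k = 1 + 1 + 1 + 2/3 = 11/3
AP = 11/3 / 4 = 11/12

11/12


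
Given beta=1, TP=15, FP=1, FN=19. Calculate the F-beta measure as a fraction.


P = TP/(TP+FP) = 15/16 = 15/16
R = TP/(TP+FN) = 15/34 = 15/34
beta^2 = 1^2 = 1
(1 + beta^2) = 2
Numerator = (1+beta^2)*P*R = 225/272
Denominator = beta^2*P + R = 15/16 + 15/34 = 375/272
F_beta = 3/5

3/5


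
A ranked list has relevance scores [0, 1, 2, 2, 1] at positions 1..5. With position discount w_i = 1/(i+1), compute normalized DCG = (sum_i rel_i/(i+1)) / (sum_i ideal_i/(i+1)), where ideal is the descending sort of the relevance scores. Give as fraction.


Position discount weights w_i = 1/(i+1) for i=1..5:
Weights = [1/2, 1/3, 1/4, 1/5, 1/6]
Actual relevance: [0, 1, 2, 2, 1]
DCG = 0/2 + 1/3 + 2/4 + 2/5 + 1/6 = 7/5
Ideal relevance (sorted desc): [2, 2, 1, 1, 0]
Ideal DCG = 2/2 + 2/3 + 1/4 + 1/5 + 0/6 = 127/60
nDCG = DCG / ideal_DCG = 7/5 / 127/60 = 84/127

84/127


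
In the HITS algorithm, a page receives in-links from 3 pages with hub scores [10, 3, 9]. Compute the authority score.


Authority = sum of hub scores of in-linkers
In-link 1: hub score = 10
In-link 2: hub score = 3
In-link 3: hub score = 9
Authority = 10 + 3 + 9 = 22

22


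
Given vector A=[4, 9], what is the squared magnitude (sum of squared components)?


|A|^2 = sum of squared components
A[0]^2 = 4^2 = 16
A[1]^2 = 9^2 = 81
Sum = 16 + 81 = 97

97


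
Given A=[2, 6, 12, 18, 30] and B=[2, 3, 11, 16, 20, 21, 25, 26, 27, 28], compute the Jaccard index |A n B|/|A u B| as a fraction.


A intersect B = [2]
|A intersect B| = 1
A union B = [2, 3, 6, 11, 12, 16, 18, 20, 21, 25, 26, 27, 28, 30]
|A union B| = 14
Jaccard = 1/14 = 1/14

1/14


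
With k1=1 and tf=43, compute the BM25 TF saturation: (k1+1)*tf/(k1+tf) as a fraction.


BM25 TF component = (k1+1)*tf / (k1+tf)
k1 = 1, tf = 43
Numerator = (1+1)*43 = 86
Denominator = 1 + 43 = 44
= 86/44 = 43/22

43/22


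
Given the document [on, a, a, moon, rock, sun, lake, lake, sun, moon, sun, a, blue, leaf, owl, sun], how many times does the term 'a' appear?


Document has 16 words
Scanning for 'a':
Found at positions: [1, 2, 11]
Count = 3

3


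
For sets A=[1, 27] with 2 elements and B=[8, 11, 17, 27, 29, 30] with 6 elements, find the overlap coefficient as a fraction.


A intersect B = [27]
|A intersect B| = 1
min(|A|, |B|) = min(2, 6) = 2
Overlap = 1 / 2 = 1/2

1/2


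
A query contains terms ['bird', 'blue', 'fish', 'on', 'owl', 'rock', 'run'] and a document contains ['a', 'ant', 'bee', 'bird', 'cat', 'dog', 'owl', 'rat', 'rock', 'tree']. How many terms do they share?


Query terms: ['bird', 'blue', 'fish', 'on', 'owl', 'rock', 'run']
Document terms: ['a', 'ant', 'bee', 'bird', 'cat', 'dog', 'owl', 'rat', 'rock', 'tree']
Common terms: ['bird', 'owl', 'rock']
Overlap count = 3

3


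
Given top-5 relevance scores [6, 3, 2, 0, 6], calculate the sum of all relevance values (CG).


Cumulative Gain = sum of relevance scores
Position 1: rel=6, running sum=6
Position 2: rel=3, running sum=9
Position 3: rel=2, running sum=11
Position 4: rel=0, running sum=11
Position 5: rel=6, running sum=17
CG = 17

17


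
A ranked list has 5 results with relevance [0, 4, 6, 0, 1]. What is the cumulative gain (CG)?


Cumulative Gain = sum of relevance scores
Position 1: rel=0, running sum=0
Position 2: rel=4, running sum=4
Position 3: rel=6, running sum=10
Position 4: rel=0, running sum=10
Position 5: rel=1, running sum=11
CG = 11

11


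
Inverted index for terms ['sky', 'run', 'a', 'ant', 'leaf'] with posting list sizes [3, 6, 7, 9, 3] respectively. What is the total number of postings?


Summing posting list sizes:
'sky': 3 postings
'run': 6 postings
'a': 7 postings
'ant': 9 postings
'leaf': 3 postings
Total = 3 + 6 + 7 + 9 + 3 = 28

28


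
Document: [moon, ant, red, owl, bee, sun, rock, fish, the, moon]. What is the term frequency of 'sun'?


Document has 10 words
Scanning for 'sun':
Found at positions: [5]
Count = 1

1


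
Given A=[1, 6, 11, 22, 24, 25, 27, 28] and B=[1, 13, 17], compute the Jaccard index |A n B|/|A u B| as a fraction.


A intersect B = [1]
|A intersect B| = 1
A union B = [1, 6, 11, 13, 17, 22, 24, 25, 27, 28]
|A union B| = 10
Jaccard = 1/10 = 1/10

1/10


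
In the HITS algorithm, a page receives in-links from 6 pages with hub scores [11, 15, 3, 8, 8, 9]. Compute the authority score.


Authority = sum of hub scores of in-linkers
In-link 1: hub score = 11
In-link 2: hub score = 15
In-link 3: hub score = 3
In-link 4: hub score = 8
In-link 5: hub score = 8
In-link 6: hub score = 9
Authority = 11 + 15 + 3 + 8 + 8 + 9 = 54

54


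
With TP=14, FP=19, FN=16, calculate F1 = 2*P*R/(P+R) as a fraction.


F1 = 2 * P * R / (P + R)
P = TP/(TP+FP) = 14/33 = 14/33
R = TP/(TP+FN) = 14/30 = 7/15
2 * P * R = 2 * 14/33 * 7/15 = 196/495
P + R = 14/33 + 7/15 = 49/55
F1 = 196/495 / 49/55 = 4/9

4/9


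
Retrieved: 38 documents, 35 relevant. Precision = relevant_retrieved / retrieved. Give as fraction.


Precision = relevant_retrieved / total_retrieved
= 35 / 38
= 35 / (35 + 3)
= 35/38

35/38


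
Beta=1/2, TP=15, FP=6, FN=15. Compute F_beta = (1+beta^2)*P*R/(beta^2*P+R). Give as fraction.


P = TP/(TP+FP) = 15/21 = 5/7
R = TP/(TP+FN) = 15/30 = 1/2
beta^2 = 1/2^2 = 1/4
(1 + beta^2) = 5/4
Numerator = (1+beta^2)*P*R = 25/56
Denominator = beta^2*P + R = 5/28 + 1/2 = 19/28
F_beta = 25/38

25/38


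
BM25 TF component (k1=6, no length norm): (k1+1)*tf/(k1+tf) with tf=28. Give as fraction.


BM25 TF component = (k1+1)*tf / (k1+tf)
k1 = 6, tf = 28
Numerator = (6+1)*28 = 196
Denominator = 6 + 28 = 34
= 196/34 = 98/17

98/17


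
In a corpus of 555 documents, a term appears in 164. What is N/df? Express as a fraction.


IDF ratio = N / df
= 555 / 164
= 555/164

555/164


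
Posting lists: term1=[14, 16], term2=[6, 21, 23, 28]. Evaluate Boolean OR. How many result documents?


Boolean OR: find union of posting lists
term1 docs: [14, 16]
term2 docs: [6, 21, 23, 28]
Union: [6, 14, 16, 21, 23, 28]
|union| = 6

6


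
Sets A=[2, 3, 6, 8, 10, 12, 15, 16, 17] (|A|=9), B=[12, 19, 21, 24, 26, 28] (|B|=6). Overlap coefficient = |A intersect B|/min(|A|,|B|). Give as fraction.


A intersect B = [12]
|A intersect B| = 1
min(|A|, |B|) = min(9, 6) = 6
Overlap = 1 / 6 = 1/6

1/6


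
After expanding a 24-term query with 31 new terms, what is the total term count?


Original terms: 24
Expansion terms: 31
Total = 24 + 31 = 55

55


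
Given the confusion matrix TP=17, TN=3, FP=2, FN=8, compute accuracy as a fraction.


Accuracy = (TP + TN) / (TP + TN + FP + FN)
TP + TN = 17 + 3 = 20
Total = 17 + 3 + 2 + 8 = 30
Accuracy = 20 / 30 = 2/3

2/3


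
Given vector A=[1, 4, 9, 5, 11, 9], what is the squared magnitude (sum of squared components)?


|A|^2 = sum of squared components
A[0]^2 = 1^2 = 1
A[1]^2 = 4^2 = 16
A[2]^2 = 9^2 = 81
A[3]^2 = 5^2 = 25
A[4]^2 = 11^2 = 121
A[5]^2 = 9^2 = 81
Sum = 1 + 16 + 81 + 25 + 121 + 81 = 325

325


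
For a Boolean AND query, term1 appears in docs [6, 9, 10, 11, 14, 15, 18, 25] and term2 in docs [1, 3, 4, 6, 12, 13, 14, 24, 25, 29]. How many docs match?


Boolean AND: find intersection of posting lists
term1 docs: [6, 9, 10, 11, 14, 15, 18, 25]
term2 docs: [1, 3, 4, 6, 12, 13, 14, 24, 25, 29]
Intersection: [6, 14, 25]
|intersection| = 3

3


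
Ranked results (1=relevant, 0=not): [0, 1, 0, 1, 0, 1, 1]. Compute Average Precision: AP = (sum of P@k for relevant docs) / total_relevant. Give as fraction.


Computing P@k for each relevant position:
Position 1: not relevant
Position 2: relevant, P@2 = 1/2 = 1/2
Position 3: not relevant
Position 4: relevant, P@4 = 2/4 = 1/2
Position 5: not relevant
Position 6: relevant, P@6 = 3/6 = 1/2
Position 7: relevant, P@7 = 4/7 = 4/7
Sum of P@k = 1/2 + 1/2 + 1/2 + 4/7 = 29/14
AP = 29/14 / 4 = 29/56

29/56


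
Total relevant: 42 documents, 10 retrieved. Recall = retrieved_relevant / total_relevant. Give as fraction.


Recall = retrieved_relevant / total_relevant
= 10 / 42
= 10 / (10 + 32)
= 5/21

5/21


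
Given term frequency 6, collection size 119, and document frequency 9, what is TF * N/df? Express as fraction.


TF * (N/df)
= 6 * (119/9)
= 6 * 119/9
= 238/3

238/3


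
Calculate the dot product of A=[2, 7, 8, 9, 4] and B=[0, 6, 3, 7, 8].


Dot product = sum of element-wise products
A[0]*B[0] = 2*0 = 0
A[1]*B[1] = 7*6 = 42
A[2]*B[2] = 8*3 = 24
A[3]*B[3] = 9*7 = 63
A[4]*B[4] = 4*8 = 32
Sum = 0 + 42 + 24 + 63 + 32 = 161

161


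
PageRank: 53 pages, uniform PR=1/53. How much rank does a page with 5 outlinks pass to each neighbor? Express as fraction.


Initial PR = 1/53 = 1/53
Outlinks = 5
Contribution per link = PR / outlinks
= 1/53 / 5
= 1/265

1/265


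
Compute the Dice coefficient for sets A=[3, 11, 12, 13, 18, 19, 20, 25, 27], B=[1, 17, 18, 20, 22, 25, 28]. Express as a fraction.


A intersect B = [18, 20, 25]
|A intersect B| = 3
|A| = 9, |B| = 7
Dice = 2*3 / (9+7)
= 6 / 16 = 3/8

3/8


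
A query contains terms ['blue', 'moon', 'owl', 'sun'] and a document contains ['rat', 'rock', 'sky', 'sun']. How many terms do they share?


Query terms: ['blue', 'moon', 'owl', 'sun']
Document terms: ['rat', 'rock', 'sky', 'sun']
Common terms: ['sun']
Overlap count = 1

1


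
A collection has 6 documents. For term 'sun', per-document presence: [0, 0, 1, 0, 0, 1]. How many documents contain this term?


Checking each document for 'sun':
Doc 1: absent
Doc 2: absent
Doc 3: present
Doc 4: absent
Doc 5: absent
Doc 6: present
df = sum of presences = 0 + 0 + 1 + 0 + 0 + 1 = 2

2


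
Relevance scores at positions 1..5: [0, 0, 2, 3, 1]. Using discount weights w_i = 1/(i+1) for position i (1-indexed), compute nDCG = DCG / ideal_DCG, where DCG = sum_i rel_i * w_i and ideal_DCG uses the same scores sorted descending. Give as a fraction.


Position discount weights w_i = 1/(i+1) for i=1..5:
Weights = [1/2, 1/3, 1/4, 1/5, 1/6]
Actual relevance: [0, 0, 2, 3, 1]
DCG = 0/2 + 0/3 + 2/4 + 3/5 + 1/6 = 19/15
Ideal relevance (sorted desc): [3, 2, 1, 0, 0]
Ideal DCG = 3/2 + 2/3 + 1/4 + 0/5 + 0/6 = 29/12
nDCG = DCG / ideal_DCG = 19/15 / 29/12 = 76/145

76/145


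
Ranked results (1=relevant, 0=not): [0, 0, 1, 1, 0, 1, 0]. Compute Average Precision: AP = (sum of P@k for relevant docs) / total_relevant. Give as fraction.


Computing P@k for each relevant position:
Position 1: not relevant
Position 2: not relevant
Position 3: relevant, P@3 = 1/3 = 1/3
Position 4: relevant, P@4 = 2/4 = 1/2
Position 5: not relevant
Position 6: relevant, P@6 = 3/6 = 1/2
Position 7: not relevant
Sum of P@k = 1/3 + 1/2 + 1/2 = 4/3
AP = 4/3 / 3 = 4/9

4/9


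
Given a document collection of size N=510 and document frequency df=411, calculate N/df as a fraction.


IDF ratio = N / df
= 510 / 411
= 170/137

170/137


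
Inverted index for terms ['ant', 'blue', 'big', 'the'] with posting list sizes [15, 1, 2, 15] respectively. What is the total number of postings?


Summing posting list sizes:
'ant': 15 postings
'blue': 1 postings
'big': 2 postings
'the': 15 postings
Total = 15 + 1 + 2 + 15 = 33

33


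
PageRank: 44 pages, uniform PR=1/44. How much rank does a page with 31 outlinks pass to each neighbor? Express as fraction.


Initial PR = 1/44 = 1/44
Outlinks = 31
Contribution per link = PR / outlinks
= 1/44 / 31
= 1/1364

1/1364


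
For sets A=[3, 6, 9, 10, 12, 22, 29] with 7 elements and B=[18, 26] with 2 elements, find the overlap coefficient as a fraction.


A intersect B = []
|A intersect B| = 0
min(|A|, |B|) = min(7, 2) = 2
Overlap = 0 / 2 = 0

0


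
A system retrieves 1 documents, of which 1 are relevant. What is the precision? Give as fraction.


Precision = relevant_retrieved / total_retrieved
= 1 / 1
= 1 / (1 + 0)
= 1

1


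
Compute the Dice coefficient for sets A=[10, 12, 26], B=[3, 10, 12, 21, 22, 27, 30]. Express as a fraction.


A intersect B = [10, 12]
|A intersect B| = 2
|A| = 3, |B| = 7
Dice = 2*2 / (3+7)
= 4 / 10 = 2/5

2/5


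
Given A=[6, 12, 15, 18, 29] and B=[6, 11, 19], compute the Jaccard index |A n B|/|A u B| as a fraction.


A intersect B = [6]
|A intersect B| = 1
A union B = [6, 11, 12, 15, 18, 19, 29]
|A union B| = 7
Jaccard = 1/7 = 1/7

1/7


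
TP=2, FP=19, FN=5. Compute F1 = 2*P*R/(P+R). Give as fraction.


F1 = 2 * P * R / (P + R)
P = TP/(TP+FP) = 2/21 = 2/21
R = TP/(TP+FN) = 2/7 = 2/7
2 * P * R = 2 * 2/21 * 2/7 = 8/147
P + R = 2/21 + 2/7 = 8/21
F1 = 8/147 / 8/21 = 1/7

1/7


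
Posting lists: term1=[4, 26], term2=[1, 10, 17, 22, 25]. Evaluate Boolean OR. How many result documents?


Boolean OR: find union of posting lists
term1 docs: [4, 26]
term2 docs: [1, 10, 17, 22, 25]
Union: [1, 4, 10, 17, 22, 25, 26]
|union| = 7

7


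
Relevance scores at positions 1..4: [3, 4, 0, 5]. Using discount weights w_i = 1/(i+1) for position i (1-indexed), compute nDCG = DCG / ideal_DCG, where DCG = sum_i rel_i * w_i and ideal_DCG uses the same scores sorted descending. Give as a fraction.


Position discount weights w_i = 1/(i+1) for i=1..4:
Weights = [1/2, 1/3, 1/4, 1/5]
Actual relevance: [3, 4, 0, 5]
DCG = 3/2 + 4/3 + 0/4 + 5/5 = 23/6
Ideal relevance (sorted desc): [5, 4, 3, 0]
Ideal DCG = 5/2 + 4/3 + 3/4 + 0/5 = 55/12
nDCG = DCG / ideal_DCG = 23/6 / 55/12 = 46/55

46/55


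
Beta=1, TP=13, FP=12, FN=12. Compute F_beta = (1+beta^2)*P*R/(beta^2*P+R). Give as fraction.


P = TP/(TP+FP) = 13/25 = 13/25
R = TP/(TP+FN) = 13/25 = 13/25
beta^2 = 1^2 = 1
(1 + beta^2) = 2
Numerator = (1+beta^2)*P*R = 338/625
Denominator = beta^2*P + R = 13/25 + 13/25 = 26/25
F_beta = 13/25

13/25


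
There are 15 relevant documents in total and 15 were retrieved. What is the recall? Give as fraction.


Recall = retrieved_relevant / total_relevant
= 15 / 15
= 15 / (15 + 0)
= 1

1


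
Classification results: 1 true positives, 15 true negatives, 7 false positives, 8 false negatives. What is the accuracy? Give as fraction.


Accuracy = (TP + TN) / (TP + TN + FP + FN)
TP + TN = 1 + 15 = 16
Total = 1 + 15 + 7 + 8 = 31
Accuracy = 16 / 31 = 16/31

16/31


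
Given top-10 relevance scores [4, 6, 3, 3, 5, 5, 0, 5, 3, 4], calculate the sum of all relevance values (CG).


Cumulative Gain = sum of relevance scores
Position 1: rel=4, running sum=4
Position 2: rel=6, running sum=10
Position 3: rel=3, running sum=13
Position 4: rel=3, running sum=16
Position 5: rel=5, running sum=21
Position 6: rel=5, running sum=26
Position 7: rel=0, running sum=26
Position 8: rel=5, running sum=31
Position 9: rel=3, running sum=34
Position 10: rel=4, running sum=38
CG = 38

38


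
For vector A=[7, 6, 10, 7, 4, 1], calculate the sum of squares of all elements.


|A|^2 = sum of squared components
A[0]^2 = 7^2 = 49
A[1]^2 = 6^2 = 36
A[2]^2 = 10^2 = 100
A[3]^2 = 7^2 = 49
A[4]^2 = 4^2 = 16
A[5]^2 = 1^2 = 1
Sum = 49 + 36 + 100 + 49 + 16 + 1 = 251

251


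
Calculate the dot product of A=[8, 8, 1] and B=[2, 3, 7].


Dot product = sum of element-wise products
A[0]*B[0] = 8*2 = 16
A[1]*B[1] = 8*3 = 24
A[2]*B[2] = 1*7 = 7
Sum = 16 + 24 + 7 = 47

47


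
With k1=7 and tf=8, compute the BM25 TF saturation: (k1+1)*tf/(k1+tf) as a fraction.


BM25 TF component = (k1+1)*tf / (k1+tf)
k1 = 7, tf = 8
Numerator = (7+1)*8 = 64
Denominator = 7 + 8 = 15
= 64/15 = 64/15

64/15


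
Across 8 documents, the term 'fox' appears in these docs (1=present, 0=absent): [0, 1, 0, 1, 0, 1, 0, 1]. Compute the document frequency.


Checking each document for 'fox':
Doc 1: absent
Doc 2: present
Doc 3: absent
Doc 4: present
Doc 5: absent
Doc 6: present
Doc 7: absent
Doc 8: present
df = sum of presences = 0 + 1 + 0 + 1 + 0 + 1 + 0 + 1 = 4

4


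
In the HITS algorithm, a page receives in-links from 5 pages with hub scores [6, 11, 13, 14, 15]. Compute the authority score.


Authority = sum of hub scores of in-linkers
In-link 1: hub score = 6
In-link 2: hub score = 11
In-link 3: hub score = 13
In-link 4: hub score = 14
In-link 5: hub score = 15
Authority = 6 + 11 + 13 + 14 + 15 = 59

59


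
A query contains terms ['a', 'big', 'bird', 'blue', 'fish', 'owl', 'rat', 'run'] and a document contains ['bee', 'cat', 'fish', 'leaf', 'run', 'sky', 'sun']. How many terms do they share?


Query terms: ['a', 'big', 'bird', 'blue', 'fish', 'owl', 'rat', 'run']
Document terms: ['bee', 'cat', 'fish', 'leaf', 'run', 'sky', 'sun']
Common terms: ['fish', 'run']
Overlap count = 2

2


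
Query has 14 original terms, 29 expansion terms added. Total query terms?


Original terms: 14
Expansion terms: 29
Total = 14 + 29 = 43

43


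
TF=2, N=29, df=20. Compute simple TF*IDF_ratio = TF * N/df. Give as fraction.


TF * (N/df)
= 2 * (29/20)
= 2 * 29/20
= 29/10

29/10


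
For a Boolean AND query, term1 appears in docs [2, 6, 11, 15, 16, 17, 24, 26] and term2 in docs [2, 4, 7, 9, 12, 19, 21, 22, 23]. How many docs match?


Boolean AND: find intersection of posting lists
term1 docs: [2, 6, 11, 15, 16, 17, 24, 26]
term2 docs: [2, 4, 7, 9, 12, 19, 21, 22, 23]
Intersection: [2]
|intersection| = 1

1


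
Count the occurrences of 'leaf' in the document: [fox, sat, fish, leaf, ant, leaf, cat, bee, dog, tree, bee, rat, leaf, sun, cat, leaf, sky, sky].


Document has 18 words
Scanning for 'leaf':
Found at positions: [3, 5, 12, 15]
Count = 4

4


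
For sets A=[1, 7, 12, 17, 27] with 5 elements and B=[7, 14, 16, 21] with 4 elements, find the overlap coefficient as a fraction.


A intersect B = [7]
|A intersect B| = 1
min(|A|, |B|) = min(5, 4) = 4
Overlap = 1 / 4 = 1/4

1/4


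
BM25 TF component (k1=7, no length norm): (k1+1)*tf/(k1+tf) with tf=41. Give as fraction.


BM25 TF component = (k1+1)*tf / (k1+tf)
k1 = 7, tf = 41
Numerator = (7+1)*41 = 328
Denominator = 7 + 41 = 48
= 328/48 = 41/6

41/6


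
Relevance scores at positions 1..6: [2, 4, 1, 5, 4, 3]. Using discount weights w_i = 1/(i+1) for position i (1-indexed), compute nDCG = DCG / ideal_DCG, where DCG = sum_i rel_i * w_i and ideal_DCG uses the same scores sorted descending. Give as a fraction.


Position discount weights w_i = 1/(i+1) for i=1..6:
Weights = [1/2, 1/3, 1/4, 1/5, 1/6, 1/7]
Actual relevance: [2, 4, 1, 5, 4, 3]
DCG = 2/2 + 4/3 + 1/4 + 5/5 + 4/6 + 3/7 = 131/28
Ideal relevance (sorted desc): [5, 4, 4, 3, 2, 1]
Ideal DCG = 5/2 + 4/3 + 4/4 + 3/5 + 2/6 + 1/7 = 1241/210
nDCG = DCG / ideal_DCG = 131/28 / 1241/210 = 1965/2482

1965/2482


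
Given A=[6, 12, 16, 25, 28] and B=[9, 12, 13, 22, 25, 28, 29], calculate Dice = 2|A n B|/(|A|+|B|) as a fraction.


A intersect B = [12, 25, 28]
|A intersect B| = 3
|A| = 5, |B| = 7
Dice = 2*3 / (5+7)
= 6 / 12 = 1/2

1/2


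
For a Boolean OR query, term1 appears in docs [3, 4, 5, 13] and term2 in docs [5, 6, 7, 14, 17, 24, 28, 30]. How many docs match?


Boolean OR: find union of posting lists
term1 docs: [3, 4, 5, 13]
term2 docs: [5, 6, 7, 14, 17, 24, 28, 30]
Union: [3, 4, 5, 6, 7, 13, 14, 17, 24, 28, 30]
|union| = 11

11


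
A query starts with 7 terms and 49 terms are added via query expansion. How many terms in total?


Original terms: 7
Expansion terms: 49
Total = 7 + 49 = 56

56


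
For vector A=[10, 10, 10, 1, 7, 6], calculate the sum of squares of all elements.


|A|^2 = sum of squared components
A[0]^2 = 10^2 = 100
A[1]^2 = 10^2 = 100
A[2]^2 = 10^2 = 100
A[3]^2 = 1^2 = 1
A[4]^2 = 7^2 = 49
A[5]^2 = 6^2 = 36
Sum = 100 + 100 + 100 + 1 + 49 + 36 = 386

386


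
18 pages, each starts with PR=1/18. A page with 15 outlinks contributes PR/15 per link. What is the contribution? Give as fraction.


Initial PR = 1/18 = 1/18
Outlinks = 15
Contribution per link = PR / outlinks
= 1/18 / 15
= 1/270

1/270


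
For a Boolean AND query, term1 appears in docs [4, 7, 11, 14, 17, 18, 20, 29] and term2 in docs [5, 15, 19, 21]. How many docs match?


Boolean AND: find intersection of posting lists
term1 docs: [4, 7, 11, 14, 17, 18, 20, 29]
term2 docs: [5, 15, 19, 21]
Intersection: []
|intersection| = 0

0


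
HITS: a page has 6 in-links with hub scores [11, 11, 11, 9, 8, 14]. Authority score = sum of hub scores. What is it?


Authority = sum of hub scores of in-linkers
In-link 1: hub score = 11
In-link 2: hub score = 11
In-link 3: hub score = 11
In-link 4: hub score = 9
In-link 5: hub score = 8
In-link 6: hub score = 14
Authority = 11 + 11 + 11 + 9 + 8 + 14 = 64

64


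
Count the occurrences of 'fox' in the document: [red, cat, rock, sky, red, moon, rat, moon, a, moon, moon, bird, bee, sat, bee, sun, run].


Document has 17 words
Scanning for 'fox':
Term not found in document
Count = 0

0


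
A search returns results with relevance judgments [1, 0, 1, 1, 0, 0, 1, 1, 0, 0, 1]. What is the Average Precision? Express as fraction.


Computing P@k for each relevant position:
Position 1: relevant, P@1 = 1/1 = 1
Position 2: not relevant
Position 3: relevant, P@3 = 2/3 = 2/3
Position 4: relevant, P@4 = 3/4 = 3/4
Position 5: not relevant
Position 6: not relevant
Position 7: relevant, P@7 = 4/7 = 4/7
Position 8: relevant, P@8 = 5/8 = 5/8
Position 9: not relevant
Position 10: not relevant
Position 11: relevant, P@11 = 6/11 = 6/11
Sum of P@k = 1 + 2/3 + 3/4 + 4/7 + 5/8 + 6/11 = 7685/1848
AP = 7685/1848 / 6 = 7685/11088

7685/11088


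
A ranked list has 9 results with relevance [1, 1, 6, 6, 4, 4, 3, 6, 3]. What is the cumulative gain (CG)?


Cumulative Gain = sum of relevance scores
Position 1: rel=1, running sum=1
Position 2: rel=1, running sum=2
Position 3: rel=6, running sum=8
Position 4: rel=6, running sum=14
Position 5: rel=4, running sum=18
Position 6: rel=4, running sum=22
Position 7: rel=3, running sum=25
Position 8: rel=6, running sum=31
Position 9: rel=3, running sum=34
CG = 34

34


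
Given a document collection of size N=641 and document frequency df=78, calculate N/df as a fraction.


IDF ratio = N / df
= 641 / 78
= 641/78

641/78


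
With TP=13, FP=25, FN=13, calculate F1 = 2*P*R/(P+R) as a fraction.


F1 = 2 * P * R / (P + R)
P = TP/(TP+FP) = 13/38 = 13/38
R = TP/(TP+FN) = 13/26 = 1/2
2 * P * R = 2 * 13/38 * 1/2 = 13/38
P + R = 13/38 + 1/2 = 16/19
F1 = 13/38 / 16/19 = 13/32

13/32


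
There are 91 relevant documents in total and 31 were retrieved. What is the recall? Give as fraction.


Recall = retrieved_relevant / total_relevant
= 31 / 91
= 31 / (31 + 60)
= 31/91

31/91


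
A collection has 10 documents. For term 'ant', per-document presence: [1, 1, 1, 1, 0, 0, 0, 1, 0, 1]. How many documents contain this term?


Checking each document for 'ant':
Doc 1: present
Doc 2: present
Doc 3: present
Doc 4: present
Doc 5: absent
Doc 6: absent
Doc 7: absent
Doc 8: present
Doc 9: absent
Doc 10: present
df = sum of presences = 1 + 1 + 1 + 1 + 0 + 0 + 0 + 1 + 0 + 1 = 6

6
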